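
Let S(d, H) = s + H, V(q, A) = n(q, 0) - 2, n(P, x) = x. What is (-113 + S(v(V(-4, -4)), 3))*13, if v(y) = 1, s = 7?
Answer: -1339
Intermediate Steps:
V(q, A) = -2 (V(q, A) = 0 - 2 = -2)
S(d, H) = 7 + H
(-113 + S(v(V(-4, -4)), 3))*13 = (-113 + (7 + 3))*13 = (-113 + 10)*13 = -103*13 = -1339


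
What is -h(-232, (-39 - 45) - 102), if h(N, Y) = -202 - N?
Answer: -30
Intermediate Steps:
-h(-232, (-39 - 45) - 102) = -(-202 - 1*(-232)) = -(-202 + 232) = -1*30 = -30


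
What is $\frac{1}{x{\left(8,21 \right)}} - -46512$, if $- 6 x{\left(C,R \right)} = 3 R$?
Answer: $\frac{976750}{21} \approx 46512.0$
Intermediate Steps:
$x{\left(C,R \right)} = - \frac{R}{2}$ ($x{\left(C,R \right)} = - \frac{3 R}{6} = - \frac{R}{2}$)
$\frac{1}{x{\left(8,21 \right)}} - -46512 = \frac{1}{\left(- \frac{1}{2}\right) 21} - -46512 = \frac{1}{- \frac{21}{2}} + 46512 = - \frac{2}{21} + 46512 = \frac{976750}{21}$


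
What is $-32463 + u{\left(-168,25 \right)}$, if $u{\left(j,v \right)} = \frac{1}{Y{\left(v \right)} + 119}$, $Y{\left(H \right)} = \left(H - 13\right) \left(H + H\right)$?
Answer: $- \frac{23340896}{719} \approx -32463.0$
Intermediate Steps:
$Y{\left(H \right)} = 2 H \left(-13 + H\right)$ ($Y{\left(H \right)} = \left(-13 + H\right) 2 H = 2 H \left(-13 + H\right)$)
$u{\left(j,v \right)} = \frac{1}{119 + 2 v \left(-13 + v\right)}$ ($u{\left(j,v \right)} = \frac{1}{2 v \left(-13 + v\right) + 119} = \frac{1}{119 + 2 v \left(-13 + v\right)}$)
$-32463 + u{\left(-168,25 \right)} = -32463 + \frac{1}{119 + 2 \cdot 25 \left(-13 + 25\right)} = -32463 + \frac{1}{119 + 2 \cdot 25 \cdot 12} = -32463 + \frac{1}{119 + 600} = -32463 + \frac{1}{719} = - \frac{23340896}{719}$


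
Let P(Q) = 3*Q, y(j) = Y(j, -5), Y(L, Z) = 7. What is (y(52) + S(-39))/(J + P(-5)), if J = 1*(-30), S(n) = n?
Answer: 32/45 ≈ 0.71111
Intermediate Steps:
y(j) = 7
J = -30
(y(52) + S(-39))/(J + P(-5)) = (7 - 39)/(-30 + 3*(-5)) = -32/(-30 - 15) = -32/(-45) = -32*(-1/45) = 32/45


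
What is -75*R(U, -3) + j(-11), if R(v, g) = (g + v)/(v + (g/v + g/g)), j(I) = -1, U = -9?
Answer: -2723/23 ≈ -118.39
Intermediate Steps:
R(v, g) = (g + v)/(1 + v + g/v) (R(v, g) = (g + v)/(v + (g/v + 1)) = (g + v)/(v + (1 + g/v)) = (g + v)/(1 + v + g/v))
-75*R(U, -3) + j(-11) = -(-675)*(-3 - 9)/(-3 - 9 + (-9)²) - 1 = -(-675)*(-12)/(-3 - 9 + 81) - 1 = -(-675)*(-12)/69 - 1 = -75*36/23 - 1 = -2700/23 - 1 = -2723/23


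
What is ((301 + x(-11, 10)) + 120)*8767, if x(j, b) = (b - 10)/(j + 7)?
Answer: 3690907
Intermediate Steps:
x(j, b) = (-10 + b)/(7 + j)
((301 + x(-11, 10)) + 120)*8767 = ((301 + (-10 + 10)/(7 - 11)) + 120)*8767 = ((301 + 0/(-4)) + 120)*8767 = ((301 - ¼*0) + 120)*8767 = ((301 + 0) + 120)*8767 = (301 + 120)*8767 = 421*8767 = 3690907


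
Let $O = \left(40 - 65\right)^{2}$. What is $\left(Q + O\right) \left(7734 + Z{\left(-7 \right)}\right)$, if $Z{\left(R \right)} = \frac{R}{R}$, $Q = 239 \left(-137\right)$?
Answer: $-248432730$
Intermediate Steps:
$Q = -32743$
$Z{\left(R \right)} = 1$
$O = 625$ ($O = \left(-25\right)^{2} = 625$)
$\left(Q + O\right) \left(7734 + Z{\left(-7 \right)}\right) = \left(-32743 + 625\right) \left(7734 + 1\right) = \left(-32118\right) 7735 = -248432730$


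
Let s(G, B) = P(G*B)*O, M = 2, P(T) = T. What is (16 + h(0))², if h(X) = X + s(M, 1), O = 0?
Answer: 256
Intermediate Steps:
s(G, B) = 0 (s(G, B) = (G*B)*0 = (B*G)*0 = 0)
h(X) = X (h(X) = X + 0 = X)
(16 + h(0))² = (16 + 0)² = 16² = 256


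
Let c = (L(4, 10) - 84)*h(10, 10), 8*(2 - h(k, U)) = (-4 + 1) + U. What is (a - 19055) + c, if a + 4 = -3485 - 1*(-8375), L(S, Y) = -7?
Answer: -114171/8 ≈ -14271.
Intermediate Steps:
h(k, U) = 19/8 - U/8 (h(k, U) = 2 - ((-4 + 1) + U)/8 = 2 - (-3 + U)/8 = 2 + (3/8 - U/8) = 19/8 - U/8)
a = 4886 (a = -4 + (-3485 - 1*(-8375)) = -4 + (-3485 + 8375) = -4 + 4890 = 4886)
c = -819/8 (c = (-7 - 84)*(19/8 - ⅛*10) = -91*(19/8 - 5/4) = -91*9/8 = -819/8 ≈ -102.38)
(a - 19055) + c = (4886 - 19055) - 819/8 = -14169 - 819/8 = -114171/8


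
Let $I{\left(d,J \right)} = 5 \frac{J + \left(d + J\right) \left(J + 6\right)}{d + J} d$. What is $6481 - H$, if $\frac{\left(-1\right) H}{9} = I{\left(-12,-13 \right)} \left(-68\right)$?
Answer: $- \frac{1157323}{5} \approx -2.3146 \cdot 10^{5}$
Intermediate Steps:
$I{\left(d,J \right)} = \frac{5 d \left(J + \left(6 + J\right) \left(J + d\right)\right)}{J + d}$ ($I{\left(d,J \right)} = 5 \frac{J + \left(J + d\right) \left(6 + J\right)}{J + d} d = 5 \frac{J + \left(6 + J\right) \left(J + d\right)}{J + d} d = 5 \frac{d \left(J + \left(6 + J\right) \left(J + d\right)\right)}{J + d} = \frac{5 d \left(J + \left(6 + J\right) \left(J + d\right)\right)}{J + d}$)
$H = \frac{1189728}{5}$ ($H = - 9 \cdot 5 \left(-12\right) \frac{1}{-13 - 12} \left(\left(-13\right)^{2} + 6 \left(-12\right) + 7 \left(-13\right) - -156\right) \left(-68\right) = - 9 \cdot 5 \left(-12\right) \frac{1}{-25} \left(169 - 72 - 91 + 156\right) \left(-68\right) = - 9 \cdot 5 \left(-12\right) \left(- \frac{1}{25}\right) 162 \left(-68\right) = - 9 \cdot \frac{1944}{5} \left(-68\right) = \left(-9\right) \left(- \frac{132192}{5}\right) = \frac{1189728}{5} \approx 2.3795 \cdot 10^{5}$)
$6481 - H = 6481 - \frac{1189728}{5} = - \frac{1157323}{5}$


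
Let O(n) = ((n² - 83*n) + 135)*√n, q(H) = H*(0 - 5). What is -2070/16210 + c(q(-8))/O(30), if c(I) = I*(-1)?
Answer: -207/1621 + 4*√30/4365 ≈ -0.12268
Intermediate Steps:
q(H) = -5*H (q(H) = H*(-5) = -5*H)
c(I) = -I
O(n) = √n*(135 + n² - 83*n) (O(n) = (135 + n² - 83*n)*√n = √n*(135 + n² - 83*n))
-2070/16210 + c(q(-8))/O(30) = -2070/16210 + (-(-5)*(-8))/((√30*(135 + 30² - 83*30))) = -2070*1/16210 + (-1*40)/((√30*(135 + 900 - 2490))) = -207/1621 - 40*(-√30/43650) = -207/1621 - (-4)*√30/4365 = -207/1621 + 4*√30/4365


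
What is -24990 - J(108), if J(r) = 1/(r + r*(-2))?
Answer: -2698919/108 ≈ -24990.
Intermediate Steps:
J(r) = -1/r (J(r) = 1/(r - 2*r) = 1/(-r) = -1/r)
-24990 - J(108) = -24990 - (-1)/108 = -24990 - 1*(-1/108) = -24990 + 1/108 = -2698919/108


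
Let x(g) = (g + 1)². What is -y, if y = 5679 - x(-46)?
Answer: -3654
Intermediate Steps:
x(g) = (1 + g)²
y = 3654 (y = 5679 - (1 - 46)² = 5679 - 1*(-45)² = 5679 - 1*2025 = 5679 - 2025 = 3654)
-y = -1*3654 = -3654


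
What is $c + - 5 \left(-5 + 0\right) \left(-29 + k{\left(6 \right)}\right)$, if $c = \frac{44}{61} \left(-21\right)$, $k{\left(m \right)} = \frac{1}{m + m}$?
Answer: $- \frac{540263}{732} \approx -738.06$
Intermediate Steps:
$k{\left(m \right)} = \frac{1}{2 m}$
$c = - \frac{924}{61}$ ($c = 44 \cdot \frac{1}{61} \left(-21\right) = \frac{44}{61} \left(-21\right) = - \frac{924}{61} \approx -15.148$)
$c + - 5 \left(-5 + 0\right) \left(-29 + k{\left(6 \right)}\right) = - \frac{924}{61} + - 5 \left(-5 + 0\right) \left(-29 + \frac{1}{2 \cdot 6}\right) = - \frac{924}{61} + \left(-5\right) \left(-5\right) \left(-29 + \frac{1}{2} \cdot \frac{1}{6}\right) = - \frac{924}{61} + 25 \left(-29 + \frac{1}{12}\right) = - \frac{924}{61} + 25 \left(- \frac{347}{12}\right) = - \frac{924}{61} - \frac{8675}{12} = - \frac{540263}{732}$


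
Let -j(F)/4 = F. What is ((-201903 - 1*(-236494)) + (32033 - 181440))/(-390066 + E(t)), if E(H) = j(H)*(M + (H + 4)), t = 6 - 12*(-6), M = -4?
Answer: 19136/69067 ≈ 0.27706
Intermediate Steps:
j(F) = -4*F
t = 78 (t = 6 + 72 = 78)
E(H) = -4*H² (E(H) = (-4*H)*(-4 + (H + 4)) = (-4*H)*(-4 + (4 + H)) = (-4*H)*H = -4*H²)
((-201903 - 1*(-236494)) + (32033 - 181440))/(-390066 + E(t)) = ((-201903 - 1*(-236494)) + (32033 - 181440))/(-390066 - 4*78²) = ((-201903 + 236494) - 149407)/(-390066 - 4*6084) = (34591 - 149407)/(-390066 - 24336) = -114816/(-414402) = -114816*(-1/414402) = 19136/69067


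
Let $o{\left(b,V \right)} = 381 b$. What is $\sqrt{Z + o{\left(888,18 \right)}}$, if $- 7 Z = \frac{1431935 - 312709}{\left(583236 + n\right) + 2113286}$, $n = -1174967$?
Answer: $\frac{\sqrt{783272930126602710}}{1521555} \approx 581.66$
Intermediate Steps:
$Z = - \frac{1119226}{10650885}$ ($Z = - \frac{\left(1431935 - 312709\right) \frac{1}{\left(583236 - 1174967\right) + 2113286}}{7} = - \frac{1119226 \frac{1}{-591731 + 2113286}}{7} = - \frac{1119226 \cdot \frac{1}{1521555}}{7} = \left(- \frac{1}{7}\right) \frac{1119226}{1521555} = - \frac{1119226}{10650885} \approx -0.10508$)
$\sqrt{Z + o{\left(888,18 \right)}} = \sqrt{- \frac{1119226}{10650885} + 381 \cdot 888} = \sqrt{- \frac{1119226}{10650885} + 338328} = \sqrt{\frac{3603491501054}{10650885}} = \frac{\sqrt{783272930126602710}}{1521555}$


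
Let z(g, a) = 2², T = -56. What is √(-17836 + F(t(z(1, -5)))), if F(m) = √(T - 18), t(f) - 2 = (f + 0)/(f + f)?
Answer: √(-17836 + I*√74) ≈ 0.0322 + 133.55*I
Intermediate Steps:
z(g, a) = 4
t(f) = 5/2 (t(f) = 2 + (f + 0)/(f + f) = 2 + f/((2*f)) = 2 + f*(1/(2*f)) = 2 + ½ = 5/2)
F(m) = I*√74 (F(m) = √(-56 - 18) = √(-74) = I*√74)
√(-17836 + F(t(z(1, -5)))) = √(-17836 + I*√74)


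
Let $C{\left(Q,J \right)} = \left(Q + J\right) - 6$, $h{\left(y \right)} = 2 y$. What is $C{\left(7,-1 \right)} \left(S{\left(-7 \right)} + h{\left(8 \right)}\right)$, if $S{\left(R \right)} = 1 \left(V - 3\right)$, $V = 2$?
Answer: $0$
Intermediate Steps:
$S{\left(R \right)} = -1$ ($S{\left(R \right)} = 1 \left(2 - 3\right) = 1 \left(-1\right) = -1$)
$C{\left(Q,J \right)} = -6 + J + Q$ ($C{\left(Q,J \right)} = \left(J + Q\right) - 6 = -6 + J + Q$)
$C{\left(7,-1 \right)} \left(S{\left(-7 \right)} + h{\left(8 \right)}\right) = \left(-6 - 1 + 7\right) \left(-1 + 2 \cdot 8\right) = 0 \left(-1 + 16\right) = 0 \cdot 15 = 0$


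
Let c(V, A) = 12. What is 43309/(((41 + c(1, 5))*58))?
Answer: 43309/3074 ≈ 14.089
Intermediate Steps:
43309/(((41 + c(1, 5))*58)) = 43309/(((41 + 12)*58)) = 43309/((53*58)) = 43309/3074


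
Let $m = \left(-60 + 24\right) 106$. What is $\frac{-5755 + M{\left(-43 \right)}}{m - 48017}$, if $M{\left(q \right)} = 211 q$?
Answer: $\frac{14828}{51833} \approx 0.28607$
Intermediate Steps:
$m = -3816$ ($m = \left(-36\right) 106 = -3816$)
$\frac{-5755 + M{\left(-43 \right)}}{m - 48017} = \frac{-5755 + 211 \left(-43\right)}{-3816 - 48017} = \frac{-5755 - 9073}{-51833} = \left(-14828\right) \left(- \frac{1}{51833}\right) = \frac{14828}{51833}$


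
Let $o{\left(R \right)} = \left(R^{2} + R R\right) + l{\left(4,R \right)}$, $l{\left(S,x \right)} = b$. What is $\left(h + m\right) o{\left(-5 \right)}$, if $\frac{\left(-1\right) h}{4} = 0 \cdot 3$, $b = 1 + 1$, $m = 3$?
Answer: $156$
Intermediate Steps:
$b = 2$
$l{\left(S,x \right)} = 2$
$o{\left(R \right)} = 2 + 2 R^{2}$ ($o{\left(R \right)} = \left(R^{2} + R R\right) + 2 = \left(R^{2} + R^{2}\right) + 2 = 2 R^{2} + 2 = 2 + 2 R^{2}$)
$h = 0$ ($h = - 4 \cdot 0 \cdot 3 = \left(-4\right) 0 = 0$)
$\left(h + m\right) o{\left(-5 \right)} = \left(0 + 3\right) \left(2 + 2 \left(-5\right)^{2}\right) = 3 \left(2 + 2 \cdot 25\right) = 3 \left(2 + 50\right) = 3 \cdot 52 = 156$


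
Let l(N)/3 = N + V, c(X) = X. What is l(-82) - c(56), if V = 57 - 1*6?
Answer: -149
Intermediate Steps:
V = 51 (V = 57 - 6 = 51)
l(N) = 153 + 3*N (l(N) = 3*(N + 51) = 3*(51 + N) = 153 + 3*N)
l(-82) - c(56) = (153 + 3*(-82)) - 1*56 = (153 - 246) - 56 = -93 - 56 = -149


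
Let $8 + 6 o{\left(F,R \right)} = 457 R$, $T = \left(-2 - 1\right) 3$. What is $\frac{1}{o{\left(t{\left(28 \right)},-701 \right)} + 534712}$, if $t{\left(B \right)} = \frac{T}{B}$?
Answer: $\frac{6}{2887907} \approx 2.0776 \cdot 10^{-6}$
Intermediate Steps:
$T = -9$ ($T = \left(-3\right) 3 = -9$)
$t{\left(B \right)} = - \frac{9}{B}$
$o{\left(F,R \right)} = - \frac{4}{3} + \frac{457 R}{6}$
$\frac{1}{o{\left(t{\left(28 \right)},-701 \right)} + 534712} = \frac{1}{\left(- \frac{4}{3} + \frac{457}{6} \left(-701\right)\right) + 534712} = \frac{1}{\left(- \frac{4}{3} - \frac{320357}{6}\right) + 534712} = \frac{1}{- \frac{320365}{6} + 534712} = \frac{1}{\frac{2887907}{6}} = \frac{6}{2887907}$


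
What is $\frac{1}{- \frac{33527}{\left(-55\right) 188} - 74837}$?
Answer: $- \frac{10340}{773781053} \approx -1.3363 \cdot 10^{-5}$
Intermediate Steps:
$\frac{1}{- \frac{33527}{\left(-55\right) 188} - 74837} = \frac{1}{- \frac{33527}{-10340} - 74837} = \frac{1}{\left(-33527\right) \left(- \frac{1}{10340}\right) - 74837} = \frac{1}{\frac{33527}{10340} - 74837} = \frac{1}{- \frac{773781053}{10340}} = - \frac{10340}{773781053}$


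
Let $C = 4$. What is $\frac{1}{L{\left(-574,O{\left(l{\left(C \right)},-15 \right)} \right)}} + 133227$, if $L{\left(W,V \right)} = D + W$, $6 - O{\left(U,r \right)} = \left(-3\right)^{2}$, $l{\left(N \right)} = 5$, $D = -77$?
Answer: $\frac{86730776}{651} \approx 1.3323 \cdot 10^{5}$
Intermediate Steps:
$O{\left(U,r \right)} = -3$ ($O{\left(U,r \right)} = 6 - \left(-3\right)^{2} = 6 - 9 = -3$)
$L{\left(W,V \right)} = -77 + W$
$\frac{1}{L{\left(-574,O{\left(l{\left(C \right)},-15 \right)} \right)}} + 133227 = \frac{1}{-77 - 574} + 133227 = \frac{1}{-651} + 133227 = - \frac{1}{651} + 133227 = \frac{86730776}{651}$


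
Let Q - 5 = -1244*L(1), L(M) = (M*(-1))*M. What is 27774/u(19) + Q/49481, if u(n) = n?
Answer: 1374309025/940139 ≈ 1461.8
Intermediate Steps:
L(M) = -M² (L(M) = (-M)*M = -M²)
Q = 1249 (Q = 5 - (-1244)*1² = 5 - (-1244) = 5 - 1244*(-1) = 5 + 1244 = 1249)
27774/u(19) + Q/49481 = 27774/19 + 1249/49481 = 1374309025/940139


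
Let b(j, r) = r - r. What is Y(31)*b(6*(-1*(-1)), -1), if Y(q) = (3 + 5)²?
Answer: 0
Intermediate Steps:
Y(q) = 64 (Y(q) = 8² = 64)
b(j, r) = 0
Y(31)*b(6*(-1*(-1)), -1) = 64*0 = 0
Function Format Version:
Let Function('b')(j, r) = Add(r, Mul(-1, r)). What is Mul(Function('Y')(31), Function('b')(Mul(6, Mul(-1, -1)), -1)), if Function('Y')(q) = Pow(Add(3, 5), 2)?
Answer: 0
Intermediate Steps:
Function('Y')(q) = 64 (Function('Y')(q) = Pow(8, 2) = 64)
Function('b')(j, r) = 0
Mul(Function('Y')(31), Function('b')(Mul(6, Mul(-1, -1)), -1)) = Mul(64, 0) = 0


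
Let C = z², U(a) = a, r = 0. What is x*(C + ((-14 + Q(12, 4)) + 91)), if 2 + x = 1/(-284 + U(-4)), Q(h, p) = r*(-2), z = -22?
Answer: -107899/96 ≈ -1123.9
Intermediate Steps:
Q(h, p) = 0 (Q(h, p) = 0*(-2) = 0)
C = 484 (C = (-22)² = 484)
x = -577/288 (x = -2 + 1/(-284 - 4) = -2 + 1/(-288) = -2 - 1/288 = -577/288 ≈ -2.0035)
x*(C + ((-14 + Q(12, 4)) + 91)) = -577*(484 + ((-14 + 0) + 91))/288 = -577*(484 + (-14 + 91))/288 = -577*(484 + 77)/288 = -577/288*561 = -107899/96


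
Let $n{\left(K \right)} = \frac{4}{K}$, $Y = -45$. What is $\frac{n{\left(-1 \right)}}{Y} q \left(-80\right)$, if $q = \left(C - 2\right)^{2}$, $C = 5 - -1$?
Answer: $- \frac{1024}{9} \approx -113.78$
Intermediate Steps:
$C = 6$ ($C = 5 + 1 = 6$)
$q = 16$ ($q = \left(6 - 2\right)^{2} = 4^{2} = 16$)
$\frac{n{\left(-1 \right)}}{Y} q \left(-80\right) = \frac{4 \frac{1}{-1}}{-45} \cdot 16 \left(-80\right) = 4 \left(-1\right) \left(- \frac{1}{45}\right) 16 \left(-80\right) = \left(-4\right) \left(- \frac{1}{45}\right) 16 \left(-80\right) = \frac{4}{45} \cdot 16 \left(-80\right) = \frac{64}{45} \left(-80\right) = - \frac{1024}{9}$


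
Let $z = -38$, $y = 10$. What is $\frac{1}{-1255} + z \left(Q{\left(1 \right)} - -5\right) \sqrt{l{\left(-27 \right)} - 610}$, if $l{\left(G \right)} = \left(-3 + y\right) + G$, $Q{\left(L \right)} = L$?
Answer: $- \frac{1}{1255} - 684 i \sqrt{70} \approx -0.00079681 - 5722.8 i$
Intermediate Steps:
$l{\left(G \right)} = 7 + G$ ($l{\left(G \right)} = \left(-3 + 10\right) + G = 7 + G$)
$\frac{1}{-1255} + z \left(Q{\left(1 \right)} - -5\right) \sqrt{l{\left(-27 \right)} - 610} = \frac{1}{-1255} + - 38 \left(1 - -5\right) \sqrt{\left(7 - 27\right) - 610} = - \frac{1}{1255} + - 38 \left(1 + 5\right) \sqrt{-20 - 610} = - \frac{1}{1255} + \left(-38\right) 6 \sqrt{-630} = - \frac{1}{1255} - 228 \cdot 3 i \sqrt{70} = - \frac{1}{1255} - 684 i \sqrt{70}$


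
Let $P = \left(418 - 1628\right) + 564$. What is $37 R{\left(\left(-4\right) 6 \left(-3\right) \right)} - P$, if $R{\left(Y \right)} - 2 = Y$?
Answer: $3384$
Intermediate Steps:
$R{\left(Y \right)} = 2 + Y$
$P = -646$ ($P = -1210 + 564 = -646$)
$37 R{\left(\left(-4\right) 6 \left(-3\right) \right)} - P = 37 \left(2 + \left(-4\right) 6 \left(-3\right)\right) - -646 = 37 \left(2 - -72\right) + 646 = 37 \left(2 + 72\right) + 646 = 37 \cdot 74 + 646 = 2738 + 646 = 3384$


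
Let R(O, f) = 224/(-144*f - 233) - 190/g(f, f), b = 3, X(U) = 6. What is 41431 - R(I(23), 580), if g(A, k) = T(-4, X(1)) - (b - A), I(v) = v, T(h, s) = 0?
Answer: 2002189045629/48325481 ≈ 41431.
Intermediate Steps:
g(A, k) = -3 + A (g(A, k) = 0 - (3 - A) = 0 + (-3 + A) = -3 + A)
R(O, f) = -190/(-3 + f) + 224/(-233 - 144*f) (R(O, f) = 224/(-144*f - 233) - 190/(-3 + f) = 224/(-233 - 144*f) - 190/(-3 + f) = -190/(-3 + f) + 224/(-233 - 144*f))
41431 - R(I(23), 580) = 41431 - 2*(-21799 - 13792*580)/((-3 + 580)*(233 + 144*580)) = 41431 - 2*(-21799 - 7999360)/(577*(233 + 83520)) = 41431 - 2*(-8021159)/(577*83753) = 41431 - 1*(-16042318/48325481) = 41431 + 16042318/48325481 = 2002189045629/48325481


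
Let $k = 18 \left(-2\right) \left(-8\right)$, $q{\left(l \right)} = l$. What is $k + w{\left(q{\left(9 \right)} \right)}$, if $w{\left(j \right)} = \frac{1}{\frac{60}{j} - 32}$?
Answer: $\frac{21885}{76} \approx 287.96$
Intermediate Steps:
$k = 288$ ($k = \left(-36\right) \left(-8\right) = 288$)
$w{\left(j \right)} = \frac{1}{-32 + \frac{60}{j}}$
$k + w{\left(q{\left(9 \right)} \right)} = 288 - \frac{9}{-60 + 32 \cdot 9} = 288 - \frac{9}{-60 + 288} = 288 - \frac{9}{228} = 288 - 9 \cdot \frac{1}{228} = 288 - \frac{3}{76} = \frac{21885}{76}$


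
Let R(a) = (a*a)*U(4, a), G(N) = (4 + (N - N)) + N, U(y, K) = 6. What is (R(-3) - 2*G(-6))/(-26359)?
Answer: -58/26359 ≈ -0.0022004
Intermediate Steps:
G(N) = 4 + N (G(N) = (4 + 0) + N = 4 + N)
R(a) = 6*a² (R(a) = (a*a)*6 = a²*6 = 6*a²)
(R(-3) - 2*G(-6))/(-26359) = (6*(-3)² - 2*(4 - 6))/(-26359) = (6*9 - 2*(-2))*(-1/26359) = (54 + 4)*(-1/26359) = 58*(-1/26359) = -58/26359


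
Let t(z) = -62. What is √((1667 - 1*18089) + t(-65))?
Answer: 2*I*√4121 ≈ 128.39*I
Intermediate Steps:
√((1667 - 1*18089) + t(-65)) = √((1667 - 1*18089) - 62) = √((1667 - 18089) - 62) = √(-16422 - 62) = √(-16484) = 2*I*√4121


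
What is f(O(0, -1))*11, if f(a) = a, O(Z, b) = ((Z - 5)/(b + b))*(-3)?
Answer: -165/2 ≈ -82.500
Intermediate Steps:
O(Z, b) = -3*(-5 + Z)/(2*b) (O(Z, b) = ((-5 + Z)/((2*b)))*(-3) = ((-5 + Z)*(1/(2*b)))*(-3) = ((-5 + Z)/(2*b))*(-3) = -3*(-5 + Z)/(2*b))
f(O(0, -1))*11 = ((3/2)*(5 - 1*0)/(-1))*11 = ((3/2)*(-1)*(5 + 0))*11 = ((3/2)*(-1)*5)*11 = -15/2*11 = -165/2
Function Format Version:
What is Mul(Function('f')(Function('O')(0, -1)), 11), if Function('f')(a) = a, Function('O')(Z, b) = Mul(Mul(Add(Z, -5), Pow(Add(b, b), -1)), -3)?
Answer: Rational(-165, 2) ≈ -82.500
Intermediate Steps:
Function('O')(Z, b) = Mul(Rational(-3, 2), Pow(b, -1), Add(-5, Z)) (Function('O')(Z, b) = Mul(Mul(Add(-5, Z), Pow(Mul(2, b), -1)), -3) = Mul(Mul(Add(-5, Z), Mul(Rational(1, 2), Pow(b, -1))), -3) = Mul(Mul(Rational(1, 2), Pow(b, -1), Add(-5, Z)), -3) = Mul(Rational(-3, 2), Pow(b, -1), Add(-5, Z)))
Mul(Function('f')(Function('O')(0, -1)), 11) = Mul(Mul(Rational(3, 2), Pow(-1, -1), Add(5, Mul(-1, 0))), 11) = Mul(Mul(Rational(3, 2), -1, Add(5, 0)), 11) = Mul(Mul(Rational(3, 2), -1, 5), 11) = Mul(Rational(-15, 2), 11) = Rational(-165, 2)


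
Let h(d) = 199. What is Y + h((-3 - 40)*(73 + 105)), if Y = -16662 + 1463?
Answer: -15000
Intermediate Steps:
Y = -15199
Y + h((-3 - 40)*(73 + 105)) = -15199 + 199 = -15000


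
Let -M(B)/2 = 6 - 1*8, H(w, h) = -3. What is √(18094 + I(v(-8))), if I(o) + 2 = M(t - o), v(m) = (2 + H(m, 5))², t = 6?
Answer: 4*√1131 ≈ 134.52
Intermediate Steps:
M(B) = 4 (M(B) = -2*(6 - 1*8) = -2*(6 - 8) = -2*(-2) = 4)
v(m) = 1 (v(m) = (2 - 3)² = (-1)² = 1)
I(o) = 2 (I(o) = -2 + 4 = 2)
√(18094 + I(v(-8))) = √(18094 + 2) = √18096 = 4*√1131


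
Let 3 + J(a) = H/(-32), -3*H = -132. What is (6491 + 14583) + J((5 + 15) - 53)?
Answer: 168557/8 ≈ 21070.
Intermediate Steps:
H = 44 (H = -⅓*(-132) = 44)
J(a) = -35/8 (J(a) = -3 + 44/(-32) = -3 + 44*(-1/32) = -3 - 11/8 = -35/8)
(6491 + 14583) + J((5 + 15) - 53) = (6491 + 14583) - 35/8 = 21074 - 35/8 = 168557/8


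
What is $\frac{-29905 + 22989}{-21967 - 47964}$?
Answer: $\frac{6916}{69931} \approx 0.098897$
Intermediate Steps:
$\frac{-29905 + 22989}{-21967 - 47964} = - \frac{6916}{-69931} = \left(-6916\right) \left(- \frac{1}{69931}\right) = \frac{6916}{69931}$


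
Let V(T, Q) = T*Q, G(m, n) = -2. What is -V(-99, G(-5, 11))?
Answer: -198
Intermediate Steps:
V(T, Q) = Q*T
-V(-99, G(-5, 11)) = -(-2)*(-99) = -1*198 = -198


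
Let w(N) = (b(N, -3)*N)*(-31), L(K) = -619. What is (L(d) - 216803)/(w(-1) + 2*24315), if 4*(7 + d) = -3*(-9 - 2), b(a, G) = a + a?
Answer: -108711/24284 ≈ -4.4767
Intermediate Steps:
b(a, G) = 2*a
d = 5/4 (d = -7 + (-3*(-9 - 2))/4 = -7 + (-3*(-11))/4 = -7 + (¼)*33 = -7 + 33/4 = 5/4 ≈ 1.2500)
w(N) = -62*N² (w(N) = ((2*N)*N)*(-31) = (2*N²)*(-31) = -62*N²)
(L(d) - 216803)/(w(-1) + 2*24315) = (-619 - 216803)/(-62*(-1)² + 2*24315) = -217422/(-62*1 + 48630) = -217422/(-62 + 48630) = -217422/48568 = -217422*1/48568 = -108711/24284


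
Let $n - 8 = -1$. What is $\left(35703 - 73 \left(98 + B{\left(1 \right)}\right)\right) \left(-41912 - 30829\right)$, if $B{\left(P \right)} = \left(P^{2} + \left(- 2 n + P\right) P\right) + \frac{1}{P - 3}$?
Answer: $- \frac{4286117943}{2} \approx -2.1431 \cdot 10^{9}$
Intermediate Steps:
$n = 7$ ($n = 8 - 1 = 7$)
$B{\left(P \right)} = P^{2} + \frac{1}{-3 + P} + P \left(-14 + P\right)$ ($B{\left(P \right)} = \left(P^{2} + \left(\left(-2\right) 7 + P\right) P\right) + \frac{1}{P - 3} = \left(P^{2} + \left(-14 + P\right) P\right) + \frac{1}{-3 + P} = \left(P^{2} + P \left(-14 + P\right)\right) + \frac{1}{-3 + P} = P^{2} + \frac{1}{-3 + P} + P \left(-14 + P\right)$)
$\left(35703 - 73 \left(98 + B{\left(1 \right)}\right)\right) \left(-41912 - 30829\right) = \left(35703 - 73 \left(98 + \frac{1 - 20 \cdot 1^{2} + 2 \cdot 1^{3} + 42 \cdot 1}{-3 + 1}\right)\right) \left(-41912 - 30829\right) = \left(35703 - 73 \left(98 + \frac{1 - 20 + 2 \cdot 1 + 42}{-2}\right)\right) \left(-72741\right) = \left(35703 - 73 \left(98 - \frac{1 - 20 + 2 + 42}{2}\right)\right) \left(-72741\right) = \left(35703 - 73 \left(98 - \frac{25}{2}\right)\right) \left(-72741\right) = \left(35703 - \frac{12483}{2}\right) \left(-72741\right) = \frac{58923}{2} \left(-72741\right) = - \frac{4286117943}{2}$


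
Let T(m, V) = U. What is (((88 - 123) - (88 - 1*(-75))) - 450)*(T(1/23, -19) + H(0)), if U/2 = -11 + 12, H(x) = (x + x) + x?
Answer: -1296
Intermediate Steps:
H(x) = 3*x (H(x) = 2*x + x = 3*x)
U = 2 (U = 2*(-11 + 12) = 2*1 = 2)
T(m, V) = 2
(((88 - 123) - (88 - 1*(-75))) - 450)*(T(1/23, -19) + H(0)) = (((88 - 123) - (88 - 1*(-75))) - 450)*(2 + 3*0) = ((-35 - (88 + 75)) - 450)*(2 + 0) = ((-35 - 1*163) - 450)*2 = ((-35 - 163) - 450)*2 = (-198 - 450)*2 = -648*2 = -1296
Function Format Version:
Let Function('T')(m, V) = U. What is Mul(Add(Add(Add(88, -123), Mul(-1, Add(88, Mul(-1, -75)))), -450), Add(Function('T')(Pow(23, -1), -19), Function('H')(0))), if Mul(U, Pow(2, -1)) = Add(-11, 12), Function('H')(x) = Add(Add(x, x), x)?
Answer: -1296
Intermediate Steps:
Function('H')(x) = Mul(3, x) (Function('H')(x) = Add(Mul(2, x), x) = Mul(3, x))
U = 2 (U = Mul(2, Add(-11, 12)) = Mul(2, 1) = 2)
Function('T')(m, V) = 2
Mul(Add(Add(Add(88, -123), Mul(-1, Add(88, Mul(-1, -75)))), -450), Add(Function('T')(Pow(23, -1), -19), Function('H')(0))) = Mul(Add(Add(Add(88, -123), Mul(-1, Add(88, Mul(-1, -75)))), -450), Add(2, Mul(3, 0))) = Mul(Add(Add(-35, Mul(-1, Add(88, 75))), -450), Add(2, 0)) = Mul(Add(Add(-35, Mul(-1, 163)), -450), 2) = Mul(Add(Add(-35, -163), -450), 2) = Mul(Add(-198, -450), 2) = Mul(-648, 2) = -1296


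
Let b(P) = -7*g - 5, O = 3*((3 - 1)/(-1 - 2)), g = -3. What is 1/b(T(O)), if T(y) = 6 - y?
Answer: 1/16 ≈ 0.062500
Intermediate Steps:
O = -2 (O = 3*(2/(-3)) = 3*(2*(-⅓)) = 3*(-⅔) = -2)
b(P) = 16 (b(P) = -7*(-3) - 5 = 21 - 5 = 16)
1/b(T(O)) = 1/16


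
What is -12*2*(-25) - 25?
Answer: 575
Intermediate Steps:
-12*2*(-25) - 25 = -24*(-25) - 25 = 600 - 25 = 575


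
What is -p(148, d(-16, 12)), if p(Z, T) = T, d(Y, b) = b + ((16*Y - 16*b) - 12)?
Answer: 448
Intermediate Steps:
d(Y, b) = -12 - 15*b + 16*Y (d(Y, b) = b + ((-16*b + 16*Y) - 12) = b + (-12 - 16*b + 16*Y) = -12 - 15*b + 16*Y)
-p(148, d(-16, 12)) = -(-12 - 15*12 + 16*(-16)) = -(-12 - 180 - 256) = -1*(-448) = 448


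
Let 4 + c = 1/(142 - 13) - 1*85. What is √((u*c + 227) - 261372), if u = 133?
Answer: I*√4542676305/129 ≈ 522.48*I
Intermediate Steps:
c = -11480/129 (c = -4 + (1/(142 - 13) - 1*85) = -4 + (1/129 - 85) = -4 - 10964/129 = -11480/129 ≈ -88.992)
√((u*c + 227) - 261372) = √((133*(-11480/129) + 227) - 261372) = √((-1526840/129 + 227) - 261372) = √(-1497557/129 - 261372) = √(-35214545/129) = I*√4542676305/129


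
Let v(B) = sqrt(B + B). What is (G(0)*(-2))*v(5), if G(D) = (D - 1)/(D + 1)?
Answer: 2*sqrt(10) ≈ 6.3246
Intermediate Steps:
G(D) = (-1 + D)/(1 + D)
v(B) = sqrt(2)*sqrt(B) (v(B) = sqrt(2*B) = sqrt(2)*sqrt(B))
(G(0)*(-2))*v(5) = (((-1 + 0)/(1 + 0))*(-2))*(sqrt(2)*sqrt(5)) = ((-1/1)*(-2))*sqrt(10) = ((1*(-1))*(-2))*sqrt(10) = (-1*(-2))*sqrt(10) = 2*sqrt(10)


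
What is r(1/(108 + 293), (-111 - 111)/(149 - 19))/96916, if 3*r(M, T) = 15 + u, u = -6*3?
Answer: -1/96916 ≈ -1.0318e-5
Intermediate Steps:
u = -18
r(M, T) = -1 (r(M, T) = (15 - 18)/3 = (⅓)*(-3) = -1)
r(1/(108 + 293), (-111 - 111)/(149 - 19))/96916 = -1/96916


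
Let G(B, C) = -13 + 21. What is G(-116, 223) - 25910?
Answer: -25902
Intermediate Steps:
G(B, C) = 8
G(-116, 223) - 25910 = 8 - 25910 = -25902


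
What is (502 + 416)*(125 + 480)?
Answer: 555390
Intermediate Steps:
(502 + 416)*(125 + 480) = 918*605 = 555390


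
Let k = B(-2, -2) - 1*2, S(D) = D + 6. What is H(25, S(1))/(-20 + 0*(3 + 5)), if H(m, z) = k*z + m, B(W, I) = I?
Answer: 3/20 ≈ 0.15000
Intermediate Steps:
S(D) = 6 + D
k = -4 (k = -2 - 1*2 = -2 - 2 = -4)
H(m, z) = m - 4*z (H(m, z) = -4*z + m = m - 4*z)
H(25, S(1))/(-20 + 0*(3 + 5)) = (25 - 4*(6 + 1))/(-20 + 0*(3 + 5)) = (25 - 4*7)/(-20 + 0*8) = (25 - 28)/(-20 + 0) = -3/(-20) = -1/20*(-3) = 3/20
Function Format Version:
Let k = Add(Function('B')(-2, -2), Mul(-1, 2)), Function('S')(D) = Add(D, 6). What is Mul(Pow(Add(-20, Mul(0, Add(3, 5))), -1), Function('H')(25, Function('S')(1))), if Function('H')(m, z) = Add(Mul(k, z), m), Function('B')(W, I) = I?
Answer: Rational(3, 20) ≈ 0.15000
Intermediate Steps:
Function('S')(D) = Add(6, D)
k = -4 (k = Add(-2, Mul(-1, 2)) = Add(-2, -2) = -4)
Function('H')(m, z) = Add(m, Mul(-4, z)) (Function('H')(m, z) = Add(Mul(-4, z), m) = Add(m, Mul(-4, z)))
Mul(Pow(Add(-20, Mul(0, Add(3, 5))), -1), Function('H')(25, Function('S')(1))) = Mul(Pow(Add(-20, Mul(0, Add(3, 5))), -1), Add(25, Mul(-4, Add(6, 1)))) = Mul(Pow(Add(-20, Mul(0, 8)), -1), Add(25, Mul(-4, 7))) = Mul(Pow(Add(-20, 0), -1), Add(25, -28)) = Mul(Pow(-20, -1), -3) = Mul(Rational(-1, 20), -3) = Rational(3, 20)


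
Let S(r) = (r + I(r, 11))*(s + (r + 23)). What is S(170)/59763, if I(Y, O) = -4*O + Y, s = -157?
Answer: 3552/19921 ≈ 0.17830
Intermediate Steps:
I(Y, O) = Y - 4*O
S(r) = (-134 + r)*(-44 + 2*r) (S(r) = (r + (r - 4*11))*(-157 + (r + 23)) = (r + (r - 44))*(-157 + (23 + r)) = (r + (-44 + r))*(-134 + r) = (-44 + 2*r)*(-134 + r) = (-134 + r)*(-44 + 2*r))
S(170)/59763 = (5896 - 312*170 + 2*170²)/59763 = (5896 - 53040 + 2*28900)*(1/59763) = (5896 - 53040 + 57800)*(1/59763) = 10656*(1/59763) = 3552/19921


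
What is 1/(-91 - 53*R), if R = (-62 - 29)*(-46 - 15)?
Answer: -1/294294 ≈ -3.3980e-6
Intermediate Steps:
R = 5551 (R = -91*(-61) = 5551)
1/(-91 - 53*R) = 1/(-91 - 53*5551) = 1/(-91 - 294203) = 1/(-294294) = -1/294294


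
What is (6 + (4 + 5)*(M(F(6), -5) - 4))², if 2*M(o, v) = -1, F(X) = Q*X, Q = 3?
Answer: 4761/4 ≈ 1190.3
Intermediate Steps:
F(X) = 3*X
M(o, v) = -½ (M(o, v) = (½)*(-1) = -½)
(6 + (4 + 5)*(M(F(6), -5) - 4))² = (6 + (4 + 5)*(-½ - 4))² = (6 + 9*(-9/2))² = (6 - 81/2)² = (-69/2)² = 4761/4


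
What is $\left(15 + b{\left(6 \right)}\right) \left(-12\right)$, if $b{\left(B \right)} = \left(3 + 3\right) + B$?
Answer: $-324$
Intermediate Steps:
$b{\left(B \right)} = 6 + B$
$\left(15 + b{\left(6 \right)}\right) \left(-12\right) = \left(15 + \left(6 + 6\right)\right) \left(-12\right) = \left(15 + 12\right) \left(-12\right) = 27 \left(-12\right) = -324$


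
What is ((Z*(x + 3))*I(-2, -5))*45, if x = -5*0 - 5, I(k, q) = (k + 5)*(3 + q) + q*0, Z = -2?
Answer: -1080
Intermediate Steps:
I(k, q) = (3 + q)*(5 + k) (I(k, q) = (5 + k)*(3 + q) + 0 = (3 + q)*(5 + k) + 0 = (3 + q)*(5 + k))
x = -5 (x = 0 - 5 = -5)
((Z*(x + 3))*I(-2, -5))*45 = ((-2*(-5 + 3))*(15 + 3*(-2) + 5*(-5) - 2*(-5)))*45 = ((-2*(-2))*(15 - 6 - 25 + 10))*45 = (4*(-6))*45 = -24*45 = -1080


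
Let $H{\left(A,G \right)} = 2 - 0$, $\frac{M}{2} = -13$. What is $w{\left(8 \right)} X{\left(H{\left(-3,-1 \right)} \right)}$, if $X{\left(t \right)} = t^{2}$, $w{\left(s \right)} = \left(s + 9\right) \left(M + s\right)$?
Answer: $-1224$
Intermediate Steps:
$M = -26$ ($M = 2 \left(-13\right) = -26$)
$H{\left(A,G \right)} = 2$ ($H{\left(A,G \right)} = 2 + 0 = 2$)
$w{\left(s \right)} = \left(-26 + s\right) \left(9 + s\right)$ ($w{\left(s \right)} = \left(s + 9\right) \left(-26 + s\right) = \left(9 + s\right) \left(-26 + s\right) = \left(-26 + s\right) \left(9 + s\right)$)
$w{\left(8 \right)} X{\left(H{\left(-3,-1 \right)} \right)} = \left(-234 + 8^{2} - 136\right) 2^{2} = \left(-234 + 64 - 136\right) 4 = \left(-306\right) 4 = -1224$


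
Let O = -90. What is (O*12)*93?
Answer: -100440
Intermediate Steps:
(O*12)*93 = -90*12*93 = -1080*93 = -100440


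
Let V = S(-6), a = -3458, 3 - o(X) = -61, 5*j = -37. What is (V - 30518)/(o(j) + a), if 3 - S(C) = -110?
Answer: 30405/3394 ≈ 8.9585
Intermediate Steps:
S(C) = 113 (S(C) = 3 - 1*(-110) = 3 + 110 = 113)
j = -37/5 (j = (⅕)*(-37) = -37/5 ≈ -7.4000)
o(X) = 64 (o(X) = 3 - 1*(-61) = 3 + 61 = 64)
V = 113
(V - 30518)/(o(j) + a) = (113 - 30518)/(64 - 3458) = -30405/(-3394) = -30405*(-1/3394) = 30405/3394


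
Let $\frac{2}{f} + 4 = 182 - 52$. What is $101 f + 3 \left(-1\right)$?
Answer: $- \frac{88}{63} \approx -1.3968$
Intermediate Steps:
$f = \frac{1}{63}$ ($f = \frac{2}{-4 + \left(182 - 52\right)} = \frac{2}{-4 + 130} = \frac{2}{126} = 2 \cdot \frac{1}{126} = \frac{1}{63} \approx 0.015873$)
$101 f + 3 \left(-1\right) = 101 \cdot \frac{1}{63} + 3 \left(-1\right) = \frac{101}{63} - 3 = - \frac{88}{63}$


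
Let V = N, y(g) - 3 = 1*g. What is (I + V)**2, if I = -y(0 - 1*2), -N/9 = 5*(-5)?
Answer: 50176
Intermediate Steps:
y(g) = 3 + g (y(g) = 3 + 1*g = 3 + g)
N = 225 (N = -45*(-5) = -9*(-25) = 225)
V = 225
I = -1 (I = -(3 + (0 - 1*2)) = -(3 + (0 - 2)) = -(3 - 2) = -1*1 = -1)
(I + V)**2 = (-1 + 225)**2 = 224**2 = 50176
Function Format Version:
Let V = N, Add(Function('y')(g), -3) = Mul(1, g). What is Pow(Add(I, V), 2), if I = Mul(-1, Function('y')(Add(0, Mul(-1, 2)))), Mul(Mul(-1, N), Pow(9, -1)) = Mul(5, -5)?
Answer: 50176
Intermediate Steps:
Function('y')(g) = Add(3, g) (Function('y')(g) = Add(3, Mul(1, g)) = Add(3, g))
N = 225 (N = Mul(-9, Mul(5, -5)) = Mul(-9, -25) = 225)
V = 225
I = -1 (I = Mul(-1, Add(3, Add(0, Mul(-1, 2)))) = Mul(-1, Add(3, Add(0, -2))) = Mul(-1, Add(3, -2)) = Mul(-1, 1) = -1)
Pow(Add(I, V), 2) = Pow(Add(-1, 225), 2) = Pow(224, 2) = 50176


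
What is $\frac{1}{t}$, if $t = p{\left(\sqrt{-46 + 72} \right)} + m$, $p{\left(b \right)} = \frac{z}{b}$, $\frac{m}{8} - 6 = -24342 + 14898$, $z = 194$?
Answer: $- \frac{490776}{37055541695} - \frac{97 \sqrt{26}}{74111083390} \approx -1.3251 \cdot 10^{-5}$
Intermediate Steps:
$m = -75504$ ($m = 48 + 8 \left(-24342 + 14898\right) = 48 + 8 \left(-9444\right) = 48 - 75552 = -75504$)
$p{\left(b \right)} = \frac{194}{b}$
$t = -75504 + \frac{97 \sqrt{26}}{13}$ ($t = \frac{194}{\sqrt{-46 + 72}} - 75504 = \frac{194}{\sqrt{26}} - 75504 = 194 \frac{\sqrt{26}}{26} - 75504 = \frac{97 \sqrt{26}}{13} - 75504 = -75504 + \frac{97 \sqrt{26}}{13} \approx -75466.0$)
$\frac{1}{t} = \frac{1}{-75504 + \frac{97 \sqrt{26}}{13}}$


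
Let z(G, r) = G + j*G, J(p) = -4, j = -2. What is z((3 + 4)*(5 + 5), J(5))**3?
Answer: -343000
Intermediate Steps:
z(G, r) = -G (z(G, r) = G - 2*G = -G)
z((3 + 4)*(5 + 5), J(5))**3 = (-(3 + 4)*(5 + 5))**3 = (-7*10)**3 = (-1*70)**3 = (-70)**3 = -343000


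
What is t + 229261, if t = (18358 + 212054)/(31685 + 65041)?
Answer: 527993569/2303 ≈ 2.2926e+5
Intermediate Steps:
t = 5486/2303 (t = 230412/96726 = 230412*(1/96726) = 5486/2303 ≈ 2.3821)
t + 229261 = 5486/2303 + 229261 = 527993569/2303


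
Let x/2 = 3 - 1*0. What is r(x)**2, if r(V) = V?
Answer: 36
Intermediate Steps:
x = 6 (x = 2*(3 - 1*0) = 2*(3 + 0) = 2*3 = 6)
r(x)**2 = 6**2 = 36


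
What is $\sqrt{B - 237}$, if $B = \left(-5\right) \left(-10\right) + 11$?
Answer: $4 i \sqrt{11} \approx 13.266 i$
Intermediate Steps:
$B = 61$ ($B = 50 + 11 = 61$)
$\sqrt{B - 237} = \sqrt{61 - 237} = \sqrt{-176} = 4 i \sqrt{11}$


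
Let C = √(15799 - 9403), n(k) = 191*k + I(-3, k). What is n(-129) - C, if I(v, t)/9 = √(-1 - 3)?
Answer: -24639 - 2*√1599 + 18*I ≈ -24719.0 + 18.0*I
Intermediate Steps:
I(v, t) = 18*I (I(v, t) = 9*√(-1 - 3) = 9*√(-4) = 9*(2*I) = 18*I)
n(k) = 18*I + 191*k (n(k) = 191*k + 18*I = 18*I + 191*k)
C = 2*√1599 (C = √6396 = 2*√1599 ≈ 79.975)
n(-129) - C = (18*I + 191*(-129)) - 2*√1599 = (18*I - 24639) - 2*√1599 = (-24639 + 18*I) - 2*√1599 = -24639 - 2*√1599 + 18*I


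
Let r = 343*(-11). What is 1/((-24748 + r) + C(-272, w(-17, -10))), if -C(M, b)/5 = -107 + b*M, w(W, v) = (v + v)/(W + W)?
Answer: -1/27186 ≈ -3.6784e-5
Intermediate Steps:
w(W, v) = v/W (w(W, v) = (2*v)/((2*W)) = (2*v)*(1/(2*W)) = v/W)
C(M, b) = 535 - 5*M*b (C(M, b) = -5*(-107 + b*M) = -5*(-107 + M*b) = 535 - 5*M*b)
r = -3773
1/((-24748 + r) + C(-272, w(-17, -10))) = 1/((-24748 - 3773) + (535 - 5*(-272)*(-10/(-17)))) = 1/(-28521 + (535 - 5*(-272)*(-10*(-1/17)))) = 1/(-28521 + (535 - 5*(-272)*10/17)) = 1/(-28521 + (535 + 800)) = 1/(-28521 + 1335) = 1/(-27186) = -1/27186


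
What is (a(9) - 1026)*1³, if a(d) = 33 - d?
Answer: -1002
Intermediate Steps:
(a(9) - 1026)*1³ = ((33 - 1*9) - 1026)*1³ = ((33 - 9) - 1026)*1 = (24 - 1026)*1 = -1002*1 = -1002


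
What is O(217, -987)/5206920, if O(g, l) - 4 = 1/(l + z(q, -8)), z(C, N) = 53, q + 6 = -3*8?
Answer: 249/324217552 ≈ 7.6800e-7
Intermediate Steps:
q = -30 (q = -6 - 3*8 = -6 - 24 = -30)
O(g, l) = 4 + 1/(53 + l) (O(g, l) = 4 + 1/(l + 53) = 4 + 1/(53 + l))
O(217, -987)/5206920 = ((213 + 4*(-987))/(53 - 987))/5206920 = ((213 - 3948)/(-934))*(1/5206920) = -1/934*(-3735)*(1/5206920) = (3735/934)*(1/5206920) = 249/324217552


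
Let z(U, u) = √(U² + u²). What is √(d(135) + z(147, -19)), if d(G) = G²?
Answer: √(18225 + 13*√130) ≈ 135.55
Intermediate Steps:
√(d(135) + z(147, -19)) = √(135² + √(147² + (-19)²)) = √(18225 + √(21609 + 361)) = √(18225 + √21970) = √(18225 + 13*√130)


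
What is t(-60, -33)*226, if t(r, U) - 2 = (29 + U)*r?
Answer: 54692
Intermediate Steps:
t(r, U) = 2 + r*(29 + U) (t(r, U) = 2 + (29 + U)*r = 2 + r*(29 + U))
t(-60, -33)*226 = (2 + 29*(-60) - 33*(-60))*226 = (2 - 1740 + 1980)*226 = 242*226 = 54692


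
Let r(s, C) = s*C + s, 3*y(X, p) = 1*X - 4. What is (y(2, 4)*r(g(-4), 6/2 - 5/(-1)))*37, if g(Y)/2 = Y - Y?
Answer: 0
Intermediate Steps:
y(X, p) = -4/3 + X/3 (y(X, p) = (1*X - 4)/3 = (X - 4)/3 = (-4 + X)/3 = -4/3 + X/3)
g(Y) = 0 (g(Y) = 2*(Y - Y) = 2*0 = 0)
r(s, C) = s + C*s (r(s, C) = C*s + s = s + C*s)
(y(2, 4)*r(g(-4), 6/2 - 5/(-1)))*37 = ((-4/3 + (⅓)*2)*(0*(1 + (6/2 - 5/(-1)))))*37 = ((-4/3 + ⅔)*(0*(1 + (6*(½) - 5*(-1)))))*37 = -0*(1 + (3 + 5))*37 = -0*(1 + 8)*37 = -0*9*37 = -⅔*0*37 = 0*37 = 0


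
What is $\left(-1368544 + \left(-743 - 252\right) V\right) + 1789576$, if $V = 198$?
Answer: $224022$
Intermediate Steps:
$\left(-1368544 + \left(-743 - 252\right) V\right) + 1789576 = \left(-1368544 + \left(-743 - 252\right) 198\right) + 1789576 = \left(-1368544 - 197010\right) + 1789576 = -1565554 + 1789576 = 224022$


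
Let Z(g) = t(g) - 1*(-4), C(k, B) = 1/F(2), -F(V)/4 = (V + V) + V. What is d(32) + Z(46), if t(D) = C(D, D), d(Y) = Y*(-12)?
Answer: -9121/24 ≈ -380.04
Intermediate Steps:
d(Y) = -12*Y
F(V) = -12*V (F(V) = -4*((V + V) + V) = -4*(2*V + V) = -12*V)
C(k, B) = -1/24 (C(k, B) = 1/(-12*2) = 1/(-24) = -1/24)
t(D) = -1/24
Z(g) = 95/24 (Z(g) = -1/24 - 1*(-4) = -1/24 + 4 = 95/24)
d(32) + Z(46) = -12*32 + 95/24 = -384 + 95/24 = -9121/24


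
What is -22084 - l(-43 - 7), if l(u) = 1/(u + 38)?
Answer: -265007/12 ≈ -22084.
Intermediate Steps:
l(u) = 1/(38 + u)
-22084 - l(-43 - 7) = -22084 - 1/(38 + (-43 - 7)) = -22084 - 1/(38 - 50) = -22084 - 1/(-12) = -22084 - 1*(-1/12) = -22084 + 1/12 = -265007/12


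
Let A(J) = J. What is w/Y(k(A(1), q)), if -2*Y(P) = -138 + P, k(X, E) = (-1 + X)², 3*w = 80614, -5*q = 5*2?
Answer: 80614/207 ≈ 389.44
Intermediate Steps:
q = -2 ≈ -2.0000
w = 80614/3 (w = (⅓)*80614 = 80614/3 ≈ 26871.)
Y(P) = 69 - P/2 (Y(P) = -(-138 + P)/2 = 69 - P/2)
w/Y(k(A(1), q)) = 80614/(3*(69 - (-1 + 1)²/2)) = 80614/(3*(69 - ½*0²)) = 80614/(3*(69 - ½*0)) = 80614/(3*(69 + 0)) = (80614/3)/69 = (80614/3)*(1/69) = 80614/207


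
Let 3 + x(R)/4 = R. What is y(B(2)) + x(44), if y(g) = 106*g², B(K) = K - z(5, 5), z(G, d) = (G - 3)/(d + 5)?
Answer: 12686/25 ≈ 507.44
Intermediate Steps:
x(R) = -12 + 4*R
z(G, d) = (-3 + G)/(5 + d)
B(K) = -⅕ + K (B(K) = K - (-3 + 5)/(5 + 5) = K - 2/10 = K - 1*⅕ = K - ⅕ = -⅕ + K)
y(B(2)) + x(44) = 106*(-⅕ + 2)² + (-12 + 4*44) = 106*(9/5)² + (-12 + 176) = 106*(81/25) + 164 = 8586/25 + 164 = 12686/25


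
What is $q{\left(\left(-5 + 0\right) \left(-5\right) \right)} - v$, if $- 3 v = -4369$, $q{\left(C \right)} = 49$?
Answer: $- \frac{4222}{3} \approx -1407.3$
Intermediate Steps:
$v = \frac{4369}{3}$ ($v = \left(- \frac{1}{3}\right) \left(-4369\right) = \frac{4369}{3} \approx 1456.3$)
$q{\left(\left(-5 + 0\right) \left(-5\right) \right)} - v = 49 - \frac{4369}{3} = - \frac{4222}{3}$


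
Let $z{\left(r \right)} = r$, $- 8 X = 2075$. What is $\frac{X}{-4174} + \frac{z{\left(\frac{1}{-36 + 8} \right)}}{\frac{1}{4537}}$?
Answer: $- \frac{37860351}{233744} \approx -161.97$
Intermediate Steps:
$X = - \frac{2075}{8}$ ($X = \left(- \frac{1}{8}\right) 2075 = - \frac{2075}{8} \approx -259.38$)
$\frac{X}{-4174} + \frac{z{\left(\frac{1}{-36 + 8} \right)}}{\frac{1}{4537}} = - \frac{2075}{8 \left(-4174\right)} + \frac{1}{\left(-36 + 8\right) \frac{1}{4537}} = \left(- \frac{2075}{8}\right) \left(- \frac{1}{4174}\right) + \frac{\frac{1}{\frac{1}{4537}}}{-28} = \frac{2075}{33392} - \frac{4537}{28} = - \frac{37860351}{233744}$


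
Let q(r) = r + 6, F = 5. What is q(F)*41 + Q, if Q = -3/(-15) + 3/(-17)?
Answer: 38337/85 ≈ 451.02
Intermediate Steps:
Q = 2/85 (Q = -3*(-1/15) + 3*(-1/17) = 1/5 - 3/17 = 2/85 ≈ 0.023529)
q(r) = 6 + r
q(F)*41 + Q = (6 + 5)*41 + 2/85 = 11*41 + 2/85 = 451 + 2/85 = 38337/85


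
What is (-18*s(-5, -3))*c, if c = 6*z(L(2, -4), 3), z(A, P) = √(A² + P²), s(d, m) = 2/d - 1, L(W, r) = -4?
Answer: 756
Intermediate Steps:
s(d, m) = -1 + 2/d
c = 30 (c = 6*√((-4)² + 3²) = 6*√(16 + 9) = 6*√25 = 6*5 = 30)
(-18*s(-5, -3))*c = -18*(2 - 1*(-5))/(-5)*30 = -(-18)*(2 + 5)/5*30 = -(-18)*7/5*30 = -18*(-7/5)*30 = (126/5)*30 = 756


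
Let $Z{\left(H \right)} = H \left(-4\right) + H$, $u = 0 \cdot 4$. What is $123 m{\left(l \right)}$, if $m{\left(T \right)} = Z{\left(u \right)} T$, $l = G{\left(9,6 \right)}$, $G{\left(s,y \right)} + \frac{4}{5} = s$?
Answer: $0$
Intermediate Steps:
$G{\left(s,y \right)} = - \frac{4}{5} + s$
$l = \frac{41}{5}$ ($l = - \frac{4}{5} + 9 = \frac{41}{5} \approx 8.2$)
$u = 0$
$Z{\left(H \right)} = - 3 H$ ($Z{\left(H \right)} = - 4 H + H = - 3 H$)
$m{\left(T \right)} = 0$ ($m{\left(T \right)} = \left(-3\right) 0 T = 0 T = 0$)
$123 m{\left(l \right)} = 123 \cdot 0 = 0$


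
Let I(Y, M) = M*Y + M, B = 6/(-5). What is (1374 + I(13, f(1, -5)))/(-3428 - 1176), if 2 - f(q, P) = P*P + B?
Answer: -1336/5755 ≈ -0.23215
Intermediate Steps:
B = -6/5 (B = 6*(-⅕) = -6/5 ≈ -1.2000)
f(q, P) = 16/5 - P² (f(q, P) = 2 - (P*P - 6/5) = 2 - (P² - 6/5) = 2 - (-6/5 + P²) = 2 + (6/5 - P²) = 16/5 - P²)
I(Y, M) = M + M*Y
(1374 + I(13, f(1, -5)))/(-3428 - 1176) = (1374 + (16/5 - 1*(-5)²)*(1 + 13))/(-3428 - 1176) = (1374 + (16/5 - 1*25)*14)/(-4604) = (1374 + (16/5 - 25)*14)*(-1/4604) = (1374 - 109/5*14)*(-1/4604) = (1374 - 1526/5)*(-1/4604) = (5344/5)*(-1/4604) = -1336/5755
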